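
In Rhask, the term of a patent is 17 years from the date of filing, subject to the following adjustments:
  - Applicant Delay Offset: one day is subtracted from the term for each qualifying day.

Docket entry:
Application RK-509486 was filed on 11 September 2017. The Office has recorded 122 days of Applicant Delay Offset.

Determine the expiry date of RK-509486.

Base term: filing date + 17 years → 11 September 2034.
Applicant Delay Offset: −122 days → 12 May 2034.

May 12, 2034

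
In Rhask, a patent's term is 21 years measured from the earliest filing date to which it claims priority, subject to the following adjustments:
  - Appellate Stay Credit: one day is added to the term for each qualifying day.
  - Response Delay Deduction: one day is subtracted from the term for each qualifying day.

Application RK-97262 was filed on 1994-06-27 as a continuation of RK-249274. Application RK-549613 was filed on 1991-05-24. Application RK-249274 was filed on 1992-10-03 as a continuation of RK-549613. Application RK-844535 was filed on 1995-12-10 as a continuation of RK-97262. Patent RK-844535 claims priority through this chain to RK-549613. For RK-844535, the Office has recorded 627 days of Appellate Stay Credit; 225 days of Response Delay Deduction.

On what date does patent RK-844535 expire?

2013-06-30

Earliest priority filing: 24 May 1991.
Base term: 24 May 1991 + 21 years → 24 May 2012.
Appellate Stay Credit: +627 days → 10 February 2014.
Response Delay Deduction: −225 days → 30 June 2013.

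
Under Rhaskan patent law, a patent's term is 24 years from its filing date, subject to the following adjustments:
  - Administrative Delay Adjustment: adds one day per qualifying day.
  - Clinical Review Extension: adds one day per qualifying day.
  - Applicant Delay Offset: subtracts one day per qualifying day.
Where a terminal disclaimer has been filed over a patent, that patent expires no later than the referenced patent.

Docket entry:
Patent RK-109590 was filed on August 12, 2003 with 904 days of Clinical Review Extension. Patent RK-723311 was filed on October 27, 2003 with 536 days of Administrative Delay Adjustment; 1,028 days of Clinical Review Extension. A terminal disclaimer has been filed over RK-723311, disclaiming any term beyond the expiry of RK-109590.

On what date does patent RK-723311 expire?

February 1, 2030

Natural term of RK-723311:
  Base: filing + 24 years → 27 October 2027.
  Administrative Delay Adjustment: +536 days → 15 April 2029.
  Clinical Review Extension: +1028 days → 7 February 2032.
Expiry of referenced patent RK-109590:
  Base: filing + 24 years → 12 August 2027.
  Clinical Review Extension: +904 days → 1 February 2030.
Terminal disclaimer: RK-723311 expires on the earlier of 7 February 2032 and 1 February 2030.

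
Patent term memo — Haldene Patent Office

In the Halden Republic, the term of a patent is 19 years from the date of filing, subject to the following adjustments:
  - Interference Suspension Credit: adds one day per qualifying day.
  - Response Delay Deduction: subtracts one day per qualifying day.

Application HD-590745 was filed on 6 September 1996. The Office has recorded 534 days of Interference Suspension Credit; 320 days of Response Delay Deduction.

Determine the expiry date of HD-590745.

2016-04-07

Base term: filing date + 19 years → 6 September 2015.
Interference Suspension Credit: +534 days → 21 February 2017.
Response Delay Deduction: −320 days → 7 April 2016.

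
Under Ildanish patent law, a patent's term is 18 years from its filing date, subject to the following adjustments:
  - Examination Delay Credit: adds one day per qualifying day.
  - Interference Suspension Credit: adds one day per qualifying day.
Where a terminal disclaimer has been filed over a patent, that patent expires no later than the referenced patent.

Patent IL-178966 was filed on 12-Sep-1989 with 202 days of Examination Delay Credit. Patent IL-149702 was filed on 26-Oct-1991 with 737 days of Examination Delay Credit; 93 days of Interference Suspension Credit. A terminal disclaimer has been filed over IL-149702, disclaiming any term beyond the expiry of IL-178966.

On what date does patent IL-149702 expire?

2008-04-01

Natural term of IL-149702:
  Base: filing + 18 years → 26 October 2009.
  Examination Delay Credit: +737 days → 2 November 2011.
  Interference Suspension Credit: +93 days → 3 February 2012.
Expiry of referenced patent IL-178966:
  Base: filing + 18 years → 12 September 2007.
  Examination Delay Credit: +202 days → 1 April 2008.
Terminal disclaimer: IL-149702 expires on the earlier of 3 February 2012 and 1 April 2008.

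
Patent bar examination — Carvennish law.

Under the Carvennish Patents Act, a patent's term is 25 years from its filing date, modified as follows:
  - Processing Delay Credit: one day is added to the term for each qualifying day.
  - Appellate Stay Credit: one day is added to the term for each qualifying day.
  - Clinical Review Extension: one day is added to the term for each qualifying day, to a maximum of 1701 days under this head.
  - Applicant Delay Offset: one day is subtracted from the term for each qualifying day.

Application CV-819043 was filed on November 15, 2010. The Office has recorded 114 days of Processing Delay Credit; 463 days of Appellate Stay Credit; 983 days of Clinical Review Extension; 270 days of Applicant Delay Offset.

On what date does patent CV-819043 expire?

2039-05-28

Base term: filing date + 25 years → 15 November 2035.
Processing Delay Credit: +114 days → 8 March 2036.
Appellate Stay Credit: +463 days → 14 June 2037.
Clinical Review Extension: 983 days (within the 1701-day cap) → +983 days → 22 February 2040.
Applicant Delay Offset: −270 days → 28 May 2039.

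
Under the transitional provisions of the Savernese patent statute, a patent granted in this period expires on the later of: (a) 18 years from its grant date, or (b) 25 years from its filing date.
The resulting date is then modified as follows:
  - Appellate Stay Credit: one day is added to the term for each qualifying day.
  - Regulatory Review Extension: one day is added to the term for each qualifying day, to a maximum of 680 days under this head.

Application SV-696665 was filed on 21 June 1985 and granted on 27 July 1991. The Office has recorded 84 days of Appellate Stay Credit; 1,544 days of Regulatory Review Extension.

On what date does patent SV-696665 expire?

(a) grant + 18 years → 27 July 2009.
(b) filing + 25 years → 21 June 2010.
Later of the two: 21 June 2010.
Appellate Stay Credit: +84 days → 13 September 2010.
Regulatory Review Extension: 1544 days claimed exceeds the 680-day cap, so +680 days → 24 July 2012.

July 24, 2012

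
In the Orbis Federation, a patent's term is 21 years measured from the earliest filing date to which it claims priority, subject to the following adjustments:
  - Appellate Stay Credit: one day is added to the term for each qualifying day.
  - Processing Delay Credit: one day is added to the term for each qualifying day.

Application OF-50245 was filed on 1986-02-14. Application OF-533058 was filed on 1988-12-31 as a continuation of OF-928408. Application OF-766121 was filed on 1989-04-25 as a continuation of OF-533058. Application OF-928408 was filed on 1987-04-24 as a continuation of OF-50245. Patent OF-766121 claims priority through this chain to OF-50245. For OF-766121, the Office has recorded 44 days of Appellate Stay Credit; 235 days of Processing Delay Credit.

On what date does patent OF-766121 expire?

Earliest priority filing: 14 February 1986.
Base term: 14 February 1986 + 21 years → 14 February 2007.
Appellate Stay Credit: +44 days → 30 March 2007.
Processing Delay Credit: +235 days → 20 November 2007.

2007-11-20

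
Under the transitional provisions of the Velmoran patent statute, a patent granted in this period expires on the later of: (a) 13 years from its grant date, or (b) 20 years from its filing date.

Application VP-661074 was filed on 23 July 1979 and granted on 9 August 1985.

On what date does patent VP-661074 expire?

1999-07-23

(a) grant + 13 years → 9 August 1998.
(b) filing + 20 years → 23 July 1999.
Later of the two: 23 July 1999.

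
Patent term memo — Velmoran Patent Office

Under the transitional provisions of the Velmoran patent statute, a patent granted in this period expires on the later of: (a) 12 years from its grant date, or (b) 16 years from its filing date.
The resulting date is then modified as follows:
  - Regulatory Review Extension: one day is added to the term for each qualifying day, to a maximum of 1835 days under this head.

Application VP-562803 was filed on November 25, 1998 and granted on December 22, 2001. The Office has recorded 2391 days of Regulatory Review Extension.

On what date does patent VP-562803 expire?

(a) grant + 12 years → 22 December 2013.
(b) filing + 16 years → 25 November 2014.
Later of the two: 25 November 2014.
Regulatory Review Extension: 2391 days claimed exceeds the 1835-day cap, so +1835 days → 4 December 2019.

December 4, 2019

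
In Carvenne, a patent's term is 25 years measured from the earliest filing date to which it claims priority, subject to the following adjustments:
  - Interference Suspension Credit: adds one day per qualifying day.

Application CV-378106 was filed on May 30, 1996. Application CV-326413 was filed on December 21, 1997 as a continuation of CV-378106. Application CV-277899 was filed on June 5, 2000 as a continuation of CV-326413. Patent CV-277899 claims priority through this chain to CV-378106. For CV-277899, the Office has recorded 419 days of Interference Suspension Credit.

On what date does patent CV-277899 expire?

2022-07-23

Earliest priority filing: 30 May 1996.
Base term: 30 May 1996 + 25 years → 30 May 2021.
Interference Suspension Credit: +419 days → 23 July 2022.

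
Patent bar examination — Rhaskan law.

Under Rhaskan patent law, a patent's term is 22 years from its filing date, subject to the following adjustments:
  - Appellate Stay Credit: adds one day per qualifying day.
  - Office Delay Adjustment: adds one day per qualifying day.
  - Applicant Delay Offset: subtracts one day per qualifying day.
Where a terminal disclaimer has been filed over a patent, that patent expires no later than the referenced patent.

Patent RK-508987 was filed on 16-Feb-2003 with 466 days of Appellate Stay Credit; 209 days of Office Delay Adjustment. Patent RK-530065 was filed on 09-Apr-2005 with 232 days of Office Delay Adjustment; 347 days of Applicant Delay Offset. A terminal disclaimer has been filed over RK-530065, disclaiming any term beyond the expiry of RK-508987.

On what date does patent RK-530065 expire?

Natural term of RK-530065:
  Base: filing + 22 years → 9 April 2027.
  Office Delay Adjustment: +232 days → 27 November 2027.
  Applicant Delay Offset: −347 days → 15 December 2026.
Expiry of referenced patent RK-508987:
  Base: filing + 22 years → 16 February 2025.
  Appellate Stay Credit: +466 days → 28 May 2026.
  Office Delay Adjustment: +209 days → 23 December 2026.
Terminal disclaimer: RK-530065 expires on the earlier of 15 December 2026 and 23 December 2026.

2026-12-15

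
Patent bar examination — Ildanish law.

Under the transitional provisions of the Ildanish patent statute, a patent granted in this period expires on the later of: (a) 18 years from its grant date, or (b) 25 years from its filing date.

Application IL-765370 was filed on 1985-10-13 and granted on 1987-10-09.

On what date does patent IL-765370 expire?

2010-10-13

(a) grant + 18 years → 9 October 2005.
(b) filing + 25 years → 13 October 2010.
Later of the two: 13 October 2010.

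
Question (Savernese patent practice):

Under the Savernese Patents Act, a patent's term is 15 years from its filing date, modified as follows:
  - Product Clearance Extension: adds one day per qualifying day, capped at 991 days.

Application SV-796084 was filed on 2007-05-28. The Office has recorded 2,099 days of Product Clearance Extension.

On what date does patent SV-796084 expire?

February 12, 2025

Base term: filing date + 15 years → 28 May 2022.
Product Clearance Extension: 2099 days claimed exceeds the 991-day cap, so +991 days → 12 February 2025.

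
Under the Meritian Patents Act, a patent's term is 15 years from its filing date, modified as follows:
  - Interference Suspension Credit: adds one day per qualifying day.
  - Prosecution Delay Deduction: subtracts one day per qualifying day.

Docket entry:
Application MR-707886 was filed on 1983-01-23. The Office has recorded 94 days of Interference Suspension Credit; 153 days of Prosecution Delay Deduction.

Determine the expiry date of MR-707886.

Base term: filing date + 15 years → 23 January 1998.
Interference Suspension Credit: +94 days → 27 April 1998.
Prosecution Delay Deduction: −153 days → 25 November 1997.

1997-11-25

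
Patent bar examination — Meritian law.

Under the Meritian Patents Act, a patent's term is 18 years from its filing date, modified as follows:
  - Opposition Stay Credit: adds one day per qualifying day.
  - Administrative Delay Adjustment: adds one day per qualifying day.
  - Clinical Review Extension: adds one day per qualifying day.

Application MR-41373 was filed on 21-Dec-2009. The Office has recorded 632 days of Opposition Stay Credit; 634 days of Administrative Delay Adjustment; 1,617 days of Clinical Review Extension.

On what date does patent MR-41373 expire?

Base term: filing date + 18 years → 21 December 2027.
Opposition Stay Credit: +632 days → 13 September 2029.
Administrative Delay Adjustment: +634 days → 9 June 2031.
Clinical Review Extension: +1617 days → 12 November 2035.

November 12, 2035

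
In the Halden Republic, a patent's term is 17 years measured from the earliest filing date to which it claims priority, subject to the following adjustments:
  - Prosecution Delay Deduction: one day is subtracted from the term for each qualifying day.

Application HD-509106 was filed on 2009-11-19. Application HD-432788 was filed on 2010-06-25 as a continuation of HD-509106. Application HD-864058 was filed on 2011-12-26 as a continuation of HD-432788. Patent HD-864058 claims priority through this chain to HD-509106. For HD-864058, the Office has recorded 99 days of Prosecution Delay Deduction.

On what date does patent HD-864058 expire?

Earliest priority filing: 19 November 2009.
Base term: 19 November 2009 + 17 years → 19 November 2026.
Prosecution Delay Deduction: −99 days → 12 August 2026.

August 12, 2026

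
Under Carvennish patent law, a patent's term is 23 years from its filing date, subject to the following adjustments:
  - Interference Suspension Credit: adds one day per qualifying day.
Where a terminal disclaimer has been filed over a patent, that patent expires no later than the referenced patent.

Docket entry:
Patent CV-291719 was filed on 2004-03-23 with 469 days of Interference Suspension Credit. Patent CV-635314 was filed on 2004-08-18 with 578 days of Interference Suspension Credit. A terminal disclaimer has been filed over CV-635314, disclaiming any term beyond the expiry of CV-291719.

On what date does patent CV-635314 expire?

2028-07-04

Natural term of CV-635314:
  Base: filing + 23 years → 18 August 2027.
  Interference Suspension Credit: +578 days → 18 March 2029.
Expiry of referenced patent CV-291719:
  Base: filing + 23 years → 23 March 2027.
  Interference Suspension Credit: +469 days → 4 July 2028.
Terminal disclaimer: CV-635314 expires on the earlier of 18 March 2029 and 4 July 2028.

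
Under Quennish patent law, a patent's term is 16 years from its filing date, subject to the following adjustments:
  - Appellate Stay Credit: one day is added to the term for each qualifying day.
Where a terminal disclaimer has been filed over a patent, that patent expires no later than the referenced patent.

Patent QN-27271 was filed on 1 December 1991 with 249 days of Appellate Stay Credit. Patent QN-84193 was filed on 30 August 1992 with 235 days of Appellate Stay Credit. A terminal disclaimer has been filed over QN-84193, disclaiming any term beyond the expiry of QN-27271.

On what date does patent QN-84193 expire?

Natural term of QN-84193:
  Base: filing + 16 years → 30 August 2008.
  Appellate Stay Credit: +235 days → 22 April 2009.
Expiry of referenced patent QN-27271:
  Base: filing + 16 years → 1 December 2007.
  Appellate Stay Credit: +249 days → 6 August 2008.
Terminal disclaimer: QN-84193 expires on the earlier of 22 April 2009 and 6 August 2008.

August 6, 2008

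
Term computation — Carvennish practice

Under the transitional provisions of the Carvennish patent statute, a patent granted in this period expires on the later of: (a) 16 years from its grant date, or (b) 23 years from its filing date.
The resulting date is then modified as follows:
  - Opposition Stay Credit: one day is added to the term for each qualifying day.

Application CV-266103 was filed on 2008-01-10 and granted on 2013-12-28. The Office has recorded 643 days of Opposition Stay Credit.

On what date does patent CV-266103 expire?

2032-10-14

(a) grant + 16 years → 28 December 2029.
(b) filing + 23 years → 10 January 2031.
Later of the two: 10 January 2031.
Opposition Stay Credit: +643 days → 14 October 2032.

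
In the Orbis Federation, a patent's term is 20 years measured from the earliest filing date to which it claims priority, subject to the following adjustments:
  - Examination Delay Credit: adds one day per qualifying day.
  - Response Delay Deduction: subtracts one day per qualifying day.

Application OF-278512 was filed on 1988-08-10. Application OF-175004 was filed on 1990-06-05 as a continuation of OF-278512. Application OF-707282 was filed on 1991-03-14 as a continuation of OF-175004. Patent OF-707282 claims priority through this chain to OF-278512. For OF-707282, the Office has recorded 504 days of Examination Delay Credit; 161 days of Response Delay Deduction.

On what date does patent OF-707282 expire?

Earliest priority filing: 10 August 1988.
Base term: 10 August 1988 + 20 years → 10 August 2008.
Examination Delay Credit: +504 days → 27 December 2009.
Response Delay Deduction: −161 days → 19 July 2009.

July 19, 2009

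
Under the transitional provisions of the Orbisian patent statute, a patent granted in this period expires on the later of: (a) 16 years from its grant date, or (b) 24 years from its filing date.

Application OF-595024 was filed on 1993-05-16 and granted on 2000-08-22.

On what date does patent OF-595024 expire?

(a) grant + 16 years → 22 August 2016.
(b) filing + 24 years → 16 May 2017.
Later of the two: 16 May 2017.

May 16, 2017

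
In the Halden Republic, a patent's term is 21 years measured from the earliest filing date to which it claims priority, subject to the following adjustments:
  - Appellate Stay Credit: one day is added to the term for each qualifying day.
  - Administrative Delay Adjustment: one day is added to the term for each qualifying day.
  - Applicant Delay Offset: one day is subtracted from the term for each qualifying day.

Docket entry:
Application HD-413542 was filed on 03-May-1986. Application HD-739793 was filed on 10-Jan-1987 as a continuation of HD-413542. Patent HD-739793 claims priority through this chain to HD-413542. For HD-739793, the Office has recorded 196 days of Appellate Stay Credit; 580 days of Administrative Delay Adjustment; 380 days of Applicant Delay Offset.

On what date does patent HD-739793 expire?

Earliest priority filing: 3 May 1986.
Base term: 3 May 1986 + 21 years → 3 May 2007.
Appellate Stay Credit: +196 days → 15 November 2007.
Administrative Delay Adjustment: +580 days → 17 June 2009.
Applicant Delay Offset: −380 days → 2 June 2008.

2008-06-02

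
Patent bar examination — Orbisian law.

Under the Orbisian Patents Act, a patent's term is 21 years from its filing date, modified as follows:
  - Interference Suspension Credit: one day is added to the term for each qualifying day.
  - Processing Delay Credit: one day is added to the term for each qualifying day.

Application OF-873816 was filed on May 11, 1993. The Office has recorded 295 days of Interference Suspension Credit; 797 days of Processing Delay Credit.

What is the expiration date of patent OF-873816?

Base term: filing date + 21 years → 11 May 2014.
Interference Suspension Credit: +295 days → 2 March 2015.
Processing Delay Credit: +797 days → 7 May 2017.

2017-05-07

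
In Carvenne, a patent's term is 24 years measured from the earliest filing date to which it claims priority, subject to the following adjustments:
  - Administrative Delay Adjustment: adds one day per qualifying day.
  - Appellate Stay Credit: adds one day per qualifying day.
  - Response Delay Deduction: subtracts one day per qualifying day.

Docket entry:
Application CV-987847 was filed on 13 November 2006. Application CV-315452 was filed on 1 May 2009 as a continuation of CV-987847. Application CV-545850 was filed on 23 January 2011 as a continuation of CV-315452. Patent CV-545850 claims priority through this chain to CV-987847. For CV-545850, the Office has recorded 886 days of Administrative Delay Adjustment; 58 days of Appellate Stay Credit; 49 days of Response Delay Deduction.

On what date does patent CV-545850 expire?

Earliest priority filing: 13 November 2006.
Base term: 13 November 2006 + 24 years → 13 November 2030.
Administrative Delay Adjustment: +886 days → 17 April 2033.
Appellate Stay Credit: +58 days → 14 June 2033.
Response Delay Deduction: −49 days → 26 April 2033.

April 26, 2033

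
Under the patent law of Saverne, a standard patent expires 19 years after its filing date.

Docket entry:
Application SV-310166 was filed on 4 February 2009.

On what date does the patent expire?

Filing date + 19 years → 4 February 2028.

February 4, 2028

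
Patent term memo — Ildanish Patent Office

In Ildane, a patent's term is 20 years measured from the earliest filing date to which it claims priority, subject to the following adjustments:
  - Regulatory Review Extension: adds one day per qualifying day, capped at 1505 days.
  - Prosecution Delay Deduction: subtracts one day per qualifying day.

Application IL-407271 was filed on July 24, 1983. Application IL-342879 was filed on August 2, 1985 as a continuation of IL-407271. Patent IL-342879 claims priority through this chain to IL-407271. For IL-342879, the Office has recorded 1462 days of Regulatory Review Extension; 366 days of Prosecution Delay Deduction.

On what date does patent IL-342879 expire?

2006-07-24

Earliest priority filing: 24 July 1983.
Base term: 24 July 1983 + 20 years → 24 July 2003.
Regulatory Review Extension: 1462 days (within the 1505-day cap) → +1462 days → 25 July 2007.
Prosecution Delay Deduction: −366 days → 24 July 2006.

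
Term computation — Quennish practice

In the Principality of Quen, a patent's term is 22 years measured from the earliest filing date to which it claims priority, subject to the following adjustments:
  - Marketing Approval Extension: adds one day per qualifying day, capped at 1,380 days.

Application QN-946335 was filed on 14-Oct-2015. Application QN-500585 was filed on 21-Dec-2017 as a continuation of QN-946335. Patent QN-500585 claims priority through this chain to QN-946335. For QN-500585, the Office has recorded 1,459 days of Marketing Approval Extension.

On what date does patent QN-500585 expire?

Earliest priority filing: 14 October 2015.
Base term: 14 October 2015 + 22 years → 14 October 2037.
Marketing Approval Extension: 1459 days claimed exceeds the 1380-day cap, so +1380 days → 25 July 2041.

2041-07-25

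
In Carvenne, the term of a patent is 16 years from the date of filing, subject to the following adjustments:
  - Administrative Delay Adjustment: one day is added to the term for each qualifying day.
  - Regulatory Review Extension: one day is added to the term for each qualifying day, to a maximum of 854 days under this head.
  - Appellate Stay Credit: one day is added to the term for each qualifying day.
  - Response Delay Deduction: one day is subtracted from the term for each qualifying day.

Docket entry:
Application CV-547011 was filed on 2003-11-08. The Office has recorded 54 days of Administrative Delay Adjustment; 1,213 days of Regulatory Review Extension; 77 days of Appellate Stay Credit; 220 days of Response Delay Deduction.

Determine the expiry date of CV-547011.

2021-12-12

Base term: filing date + 16 years → 8 November 2019.
Administrative Delay Adjustment: +54 days → 1 January 2020.
Regulatory Review Extension: 1213 days claimed exceeds the 854-day cap, so +854 days → 4 May 2022.
Appellate Stay Credit: +77 days → 20 July 2022.
Response Delay Deduction: −220 days → 12 December 2021.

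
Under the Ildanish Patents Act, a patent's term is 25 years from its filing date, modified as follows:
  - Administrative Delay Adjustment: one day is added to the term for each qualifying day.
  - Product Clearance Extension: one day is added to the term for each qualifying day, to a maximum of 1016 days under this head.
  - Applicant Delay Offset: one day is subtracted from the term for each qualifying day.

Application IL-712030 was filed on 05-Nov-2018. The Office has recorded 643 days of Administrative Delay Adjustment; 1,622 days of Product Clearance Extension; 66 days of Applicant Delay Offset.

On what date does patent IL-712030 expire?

March 16, 2048

Base term: filing date + 25 years → 5 November 2043.
Administrative Delay Adjustment: +643 days → 9 August 2045.
Product Clearance Extension: 1622 days claimed exceeds the 1016-day cap, so +1016 days → 21 May 2048.
Applicant Delay Offset: −66 days → 16 March 2048.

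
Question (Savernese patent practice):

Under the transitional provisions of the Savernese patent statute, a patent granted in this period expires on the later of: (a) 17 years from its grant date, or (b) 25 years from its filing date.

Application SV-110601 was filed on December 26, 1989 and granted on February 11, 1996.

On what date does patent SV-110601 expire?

(a) grant + 17 years → 11 February 2013.
(b) filing + 25 years → 26 December 2014.
Later of the two: 26 December 2014.

2014-12-26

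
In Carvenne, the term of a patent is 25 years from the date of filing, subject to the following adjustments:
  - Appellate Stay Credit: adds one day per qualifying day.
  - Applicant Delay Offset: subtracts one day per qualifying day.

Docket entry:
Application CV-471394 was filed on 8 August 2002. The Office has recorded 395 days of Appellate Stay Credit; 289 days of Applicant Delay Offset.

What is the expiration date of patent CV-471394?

2027-11-22

Base term: filing date + 25 years → 8 August 2027.
Appellate Stay Credit: +395 days → 6 September 2028.
Applicant Delay Offset: −289 days → 22 November 2027.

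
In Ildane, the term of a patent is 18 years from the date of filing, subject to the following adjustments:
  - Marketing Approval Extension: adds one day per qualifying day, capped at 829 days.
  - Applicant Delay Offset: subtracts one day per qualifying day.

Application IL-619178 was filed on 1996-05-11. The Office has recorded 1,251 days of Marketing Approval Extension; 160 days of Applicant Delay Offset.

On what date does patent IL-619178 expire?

Base term: filing date + 18 years → 11 May 2014.
Marketing Approval Extension: 1251 days claimed exceeds the 829-day cap, so +829 days → 17 August 2016.
Applicant Delay Offset: −160 days → 10 March 2016.

2016-03-10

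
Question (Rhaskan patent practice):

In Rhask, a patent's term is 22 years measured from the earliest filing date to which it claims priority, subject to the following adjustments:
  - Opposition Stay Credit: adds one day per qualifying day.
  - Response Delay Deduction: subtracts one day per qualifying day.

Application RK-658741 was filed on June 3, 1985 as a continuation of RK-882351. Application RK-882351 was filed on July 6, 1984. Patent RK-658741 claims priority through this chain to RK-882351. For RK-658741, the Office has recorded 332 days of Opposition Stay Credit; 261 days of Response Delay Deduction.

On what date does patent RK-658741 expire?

September 15, 2006

Earliest priority filing: 6 July 1984.
Base term: 6 July 1984 + 22 years → 6 July 2006.
Opposition Stay Credit: +332 days → 3 June 2007.
Response Delay Deduction: −261 days → 15 September 2006.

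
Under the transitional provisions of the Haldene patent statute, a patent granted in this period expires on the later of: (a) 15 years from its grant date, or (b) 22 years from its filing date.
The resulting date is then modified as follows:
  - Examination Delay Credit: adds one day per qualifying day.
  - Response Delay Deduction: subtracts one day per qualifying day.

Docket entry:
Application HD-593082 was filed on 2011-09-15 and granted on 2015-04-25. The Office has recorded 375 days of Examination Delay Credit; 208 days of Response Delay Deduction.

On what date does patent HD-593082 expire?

(a) grant + 15 years → 25 April 2030.
(b) filing + 22 years → 15 September 2033.
Later of the two: 15 September 2033.
Examination Delay Credit: +375 days → 25 September 2034.
Response Delay Deduction: −208 days → 1 March 2034.

March 1, 2034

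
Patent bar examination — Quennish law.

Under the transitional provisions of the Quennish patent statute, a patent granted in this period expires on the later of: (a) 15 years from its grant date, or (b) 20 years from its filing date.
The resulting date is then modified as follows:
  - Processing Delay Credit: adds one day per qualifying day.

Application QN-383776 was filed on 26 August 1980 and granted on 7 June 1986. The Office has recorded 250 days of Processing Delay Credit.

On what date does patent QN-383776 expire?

2002-02-12

(a) grant + 15 years → 7 June 2001.
(b) filing + 20 years → 26 August 2000.
Later of the two: 7 June 2001.
Processing Delay Credit: +250 days → 12 February 2002.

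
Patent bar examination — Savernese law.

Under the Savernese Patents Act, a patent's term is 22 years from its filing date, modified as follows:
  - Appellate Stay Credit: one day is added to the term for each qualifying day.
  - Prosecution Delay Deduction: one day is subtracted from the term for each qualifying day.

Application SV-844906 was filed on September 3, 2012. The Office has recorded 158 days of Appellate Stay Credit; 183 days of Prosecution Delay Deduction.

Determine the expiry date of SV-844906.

Base term: filing date + 22 years → 3 September 2034.
Appellate Stay Credit: +158 days → 8 February 2035.
Prosecution Delay Deduction: −183 days → 9 August 2034.

2034-08-09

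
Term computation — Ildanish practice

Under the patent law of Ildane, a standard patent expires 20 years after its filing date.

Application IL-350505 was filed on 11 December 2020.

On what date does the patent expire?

2040-12-11

Filing date + 20 years → 11 December 2040.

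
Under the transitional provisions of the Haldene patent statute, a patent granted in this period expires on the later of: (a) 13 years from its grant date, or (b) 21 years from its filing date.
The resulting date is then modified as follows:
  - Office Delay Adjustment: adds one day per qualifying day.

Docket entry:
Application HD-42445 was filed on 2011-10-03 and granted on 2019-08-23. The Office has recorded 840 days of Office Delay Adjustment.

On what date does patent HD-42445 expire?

(a) grant + 13 years → 23 August 2032.
(b) filing + 21 years → 3 October 2032.
Later of the two: 3 October 2032.
Office Delay Adjustment: +840 days → 21 January 2035.

January 21, 2035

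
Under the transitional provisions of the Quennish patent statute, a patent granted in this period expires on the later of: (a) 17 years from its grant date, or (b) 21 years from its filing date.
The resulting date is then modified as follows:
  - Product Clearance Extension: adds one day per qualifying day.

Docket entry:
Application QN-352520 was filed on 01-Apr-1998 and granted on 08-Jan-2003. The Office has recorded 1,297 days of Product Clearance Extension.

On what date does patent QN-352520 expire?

2023-07-28

(a) grant + 17 years → 8 January 2020.
(b) filing + 21 years → 1 April 2019.
Later of the two: 8 January 2020.
Product Clearance Extension: +1297 days → 28 July 2023.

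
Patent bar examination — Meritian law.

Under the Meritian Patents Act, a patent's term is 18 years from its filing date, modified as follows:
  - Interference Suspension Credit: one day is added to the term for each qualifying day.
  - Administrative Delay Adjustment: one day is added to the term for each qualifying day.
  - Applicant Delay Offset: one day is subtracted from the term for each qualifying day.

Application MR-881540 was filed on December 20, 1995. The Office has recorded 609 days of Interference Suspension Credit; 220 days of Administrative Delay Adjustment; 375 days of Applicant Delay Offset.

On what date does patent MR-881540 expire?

Base term: filing date + 18 years → 20 December 2013.
Interference Suspension Credit: +609 days → 21 August 2015.
Administrative Delay Adjustment: +220 days → 28 March 2016.
Applicant Delay Offset: −375 days → 19 March 2015.

2015-03-19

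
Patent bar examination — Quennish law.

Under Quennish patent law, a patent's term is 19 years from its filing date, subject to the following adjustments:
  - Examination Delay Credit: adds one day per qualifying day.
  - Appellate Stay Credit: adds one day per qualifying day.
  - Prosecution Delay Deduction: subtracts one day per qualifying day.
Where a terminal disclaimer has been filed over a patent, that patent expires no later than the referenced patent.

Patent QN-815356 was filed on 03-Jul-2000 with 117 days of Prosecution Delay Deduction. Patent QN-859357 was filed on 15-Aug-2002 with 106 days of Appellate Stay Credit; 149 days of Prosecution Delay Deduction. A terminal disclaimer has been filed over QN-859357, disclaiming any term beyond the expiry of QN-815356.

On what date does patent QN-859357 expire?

Natural term of QN-859357:
  Base: filing + 19 years → 15 August 2021.
  Appellate Stay Credit: +106 days → 29 November 2021.
  Prosecution Delay Deduction: −149 days → 3 July 2021.
Expiry of referenced patent QN-815356:
  Base: filing + 19 years → 3 July 2019.
  Prosecution Delay Deduction: −117 days → 8 March 2019.
Terminal disclaimer: QN-859357 expires on the earlier of 3 July 2021 and 8 March 2019.

March 8, 2019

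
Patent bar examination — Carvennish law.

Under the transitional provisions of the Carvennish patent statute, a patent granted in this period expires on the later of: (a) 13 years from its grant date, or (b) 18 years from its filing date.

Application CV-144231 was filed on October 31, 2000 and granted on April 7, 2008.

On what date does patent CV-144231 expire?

(a) grant + 13 years → 7 April 2021.
(b) filing + 18 years → 31 October 2018.
Later of the two: 7 April 2021.

April 7, 2021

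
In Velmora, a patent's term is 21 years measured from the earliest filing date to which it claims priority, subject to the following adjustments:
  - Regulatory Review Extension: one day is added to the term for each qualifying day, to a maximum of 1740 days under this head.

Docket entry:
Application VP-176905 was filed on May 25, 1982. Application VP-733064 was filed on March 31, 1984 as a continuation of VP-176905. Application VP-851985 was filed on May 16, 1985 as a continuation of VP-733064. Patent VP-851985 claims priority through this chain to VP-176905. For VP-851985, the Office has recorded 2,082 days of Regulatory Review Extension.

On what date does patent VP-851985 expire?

2008-02-28

Earliest priority filing: 25 May 1982.
Base term: 25 May 1982 + 21 years → 25 May 2003.
Regulatory Review Extension: 2082 days claimed exceeds the 1740-day cap, so +1740 days → 28 February 2008.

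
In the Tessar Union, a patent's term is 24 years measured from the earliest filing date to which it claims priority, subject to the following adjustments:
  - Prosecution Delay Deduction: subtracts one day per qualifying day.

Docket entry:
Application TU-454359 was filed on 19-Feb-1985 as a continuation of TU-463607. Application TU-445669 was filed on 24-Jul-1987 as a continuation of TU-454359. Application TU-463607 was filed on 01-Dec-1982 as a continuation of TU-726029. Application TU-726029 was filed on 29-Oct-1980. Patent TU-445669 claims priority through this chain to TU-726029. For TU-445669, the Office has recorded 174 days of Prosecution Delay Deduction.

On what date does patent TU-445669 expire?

2004-05-08

Earliest priority filing: 29 October 1980.
Base term: 29 October 1980 + 24 years → 29 October 2004.
Prosecution Delay Deduction: −174 days → 8 May 2004.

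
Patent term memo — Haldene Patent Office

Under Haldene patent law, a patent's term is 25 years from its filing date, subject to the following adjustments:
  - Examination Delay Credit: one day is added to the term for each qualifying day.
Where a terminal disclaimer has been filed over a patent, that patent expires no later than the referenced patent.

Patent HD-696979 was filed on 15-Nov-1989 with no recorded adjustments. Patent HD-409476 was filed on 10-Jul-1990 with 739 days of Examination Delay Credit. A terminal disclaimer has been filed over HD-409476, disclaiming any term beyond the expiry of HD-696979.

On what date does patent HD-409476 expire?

Natural term of HD-409476:
  Base: filing + 25 years → 10 July 2015.
  Examination Delay Credit: +739 days → 18 July 2017.
Expiry of referenced patent HD-696979:
  Base: filing + 25 years → 15 November 2014.
Terminal disclaimer: HD-409476 expires on the earlier of 18 July 2017 and 15 November 2014.

November 15, 2014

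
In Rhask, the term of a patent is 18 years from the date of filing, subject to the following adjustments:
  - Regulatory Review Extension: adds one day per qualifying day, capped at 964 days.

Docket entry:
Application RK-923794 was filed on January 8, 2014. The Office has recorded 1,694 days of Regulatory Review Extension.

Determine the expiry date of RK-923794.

2034-08-29

Base term: filing date + 18 years → 8 January 2032.
Regulatory Review Extension: 1694 days claimed exceeds the 964-day cap, so +964 days → 29 August 2034.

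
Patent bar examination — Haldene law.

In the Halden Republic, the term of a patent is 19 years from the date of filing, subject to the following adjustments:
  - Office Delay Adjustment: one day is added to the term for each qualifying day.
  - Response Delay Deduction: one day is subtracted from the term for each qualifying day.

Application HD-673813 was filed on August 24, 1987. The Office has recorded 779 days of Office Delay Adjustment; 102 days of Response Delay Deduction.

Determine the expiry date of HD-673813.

Base term: filing date + 19 years → 24 August 2006.
Office Delay Adjustment: +779 days → 11 October 2008.
Response Delay Deduction: −102 days → 1 July 2008.

2008-07-01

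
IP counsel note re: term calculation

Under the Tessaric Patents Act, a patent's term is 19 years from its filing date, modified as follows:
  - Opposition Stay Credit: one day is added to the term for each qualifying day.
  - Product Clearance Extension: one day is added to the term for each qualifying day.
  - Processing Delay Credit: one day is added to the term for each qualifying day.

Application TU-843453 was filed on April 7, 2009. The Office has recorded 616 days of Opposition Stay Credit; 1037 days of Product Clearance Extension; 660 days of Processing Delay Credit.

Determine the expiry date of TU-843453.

August 7, 2034

Base term: filing date + 19 years → 7 April 2028.
Opposition Stay Credit: +616 days → 14 December 2029.
Product Clearance Extension: +1037 days → 16 October 2032.
Processing Delay Credit: +660 days → 7 August 2034.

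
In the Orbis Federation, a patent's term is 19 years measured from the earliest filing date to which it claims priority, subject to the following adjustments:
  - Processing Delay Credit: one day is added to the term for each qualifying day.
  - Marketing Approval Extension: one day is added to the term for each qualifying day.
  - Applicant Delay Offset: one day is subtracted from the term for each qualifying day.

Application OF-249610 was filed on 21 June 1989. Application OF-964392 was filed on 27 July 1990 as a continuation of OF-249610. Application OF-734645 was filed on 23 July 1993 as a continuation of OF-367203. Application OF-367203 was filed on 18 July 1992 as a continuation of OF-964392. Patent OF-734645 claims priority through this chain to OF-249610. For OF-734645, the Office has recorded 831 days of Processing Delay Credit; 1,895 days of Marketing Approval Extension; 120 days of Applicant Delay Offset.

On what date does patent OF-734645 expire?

Earliest priority filing: 21 June 1989.
Base term: 21 June 1989 + 19 years → 21 June 2008.
Processing Delay Credit: +831 days → 30 September 2010.
Marketing Approval Extension: +1895 days → 8 December 2015.
Applicant Delay Offset: −120 days → 10 August 2015.

August 10, 2015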